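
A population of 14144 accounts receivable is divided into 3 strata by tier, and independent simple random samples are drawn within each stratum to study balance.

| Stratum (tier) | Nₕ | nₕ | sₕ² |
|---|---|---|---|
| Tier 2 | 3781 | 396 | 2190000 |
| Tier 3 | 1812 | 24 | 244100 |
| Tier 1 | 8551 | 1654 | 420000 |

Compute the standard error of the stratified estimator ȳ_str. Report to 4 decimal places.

Var(ȳ_str) = Σₕ Wₕ²(1 − fₕ)sₕ²/nₕ with Wₕ = Nₕ/N, N = 14144.
Tier 2: Wₕ = 0.26732183; term = 0.26732183²·(1 − 0.10473420)·2190000/396 = 353.80974.
Tier 3: Wₕ = 0.12811086; term = 0.12811086²·(1 − 0.01324503)·244100/24 = 164.71674.
Tier 1: Wₕ = 0.60456731; term = 0.60456731²·(1 − 0.19342767)·420000/1654 = 74.859414.
Sum = 593.38589.
SE = √(593.38589) = 24.3595.

24.3595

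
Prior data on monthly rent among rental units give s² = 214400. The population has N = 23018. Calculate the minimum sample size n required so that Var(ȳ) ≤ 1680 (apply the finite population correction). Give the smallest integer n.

127

Without fpc, n₀ = s²/D = 214400/1680 = 127.6190.
With fpc, (1 − n/N)·s²/n ≤ D requires n ≥ n₀/(1 + n₀/N) = 127.6190/(1 + 127.6190/23018) = 126.9153.
Rounding up, n = 127.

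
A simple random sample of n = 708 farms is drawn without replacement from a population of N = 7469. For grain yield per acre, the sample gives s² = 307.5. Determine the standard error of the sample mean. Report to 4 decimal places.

Under SRS without replacement, Var(ȳ) = (1 − f)·s²/n with f = n/N = 708/7469 = 0.09479181.
Var(ȳ) = (1 − 0.09479181)·307.5/708 = 0.90520819·0.43432203 = 0.39315186.
SE(ȳ) = √(0.39315186) = 0.6270.

0.6270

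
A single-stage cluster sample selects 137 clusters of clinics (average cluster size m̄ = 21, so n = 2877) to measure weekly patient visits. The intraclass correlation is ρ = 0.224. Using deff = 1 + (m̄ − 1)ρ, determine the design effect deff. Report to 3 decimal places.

5.480

deff = 1 + (21 − 1)·0.224 = 1 + 4.48 = 5.48.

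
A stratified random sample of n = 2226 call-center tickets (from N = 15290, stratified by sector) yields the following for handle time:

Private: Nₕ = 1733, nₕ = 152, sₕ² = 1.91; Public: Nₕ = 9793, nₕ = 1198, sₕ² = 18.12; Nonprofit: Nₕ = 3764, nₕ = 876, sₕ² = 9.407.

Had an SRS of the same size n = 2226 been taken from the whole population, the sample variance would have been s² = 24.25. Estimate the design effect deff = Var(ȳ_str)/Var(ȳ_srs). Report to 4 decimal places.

0.6545

Var(ȳ_str) = Σ Wₕ²(1−fₕ)sₕ²/nₕ with Wₕ = Nₕ/15290:
  Private: (1733/15290)²·(1−152/1733)·1.91/152 = 1.4726693 × 10^-4
  Public: (9793/15290)²·(1−1198/9793)·18.12/1198 = 0.0054456289
  Nonprofit: (3764/15290)²·(1−876/3764)·9.407/876 = 4.993199 × 10^-4
  → Var(ȳ_str) = 0.0060922157.
Var(ȳ_srs) = (1 − 2226/15290)·24.25/2226 = 0.0093079763.
deff = 0.0060922157 / 0.0093079763 = 0.6545.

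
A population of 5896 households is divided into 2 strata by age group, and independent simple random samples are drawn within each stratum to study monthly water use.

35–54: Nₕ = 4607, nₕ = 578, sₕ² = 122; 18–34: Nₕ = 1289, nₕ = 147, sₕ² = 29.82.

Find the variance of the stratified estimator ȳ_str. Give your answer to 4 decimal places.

Var(ȳ_str) = Σₕ Wₕ²(1 − fₕ)sₕ²/nₕ with Wₕ = Nₕ/N, N = 5896.
35–54: Wₕ = 0.78137720; term = 0.78137720²·(1 − 0.12546125)·122/578 = 0.11270223.
18–34: Wₕ = 0.21862280; term = 0.21862280²·(1 − 0.11404189)·29.82/147 = 0.008590024.
Sum = 0.12129225.

0.1213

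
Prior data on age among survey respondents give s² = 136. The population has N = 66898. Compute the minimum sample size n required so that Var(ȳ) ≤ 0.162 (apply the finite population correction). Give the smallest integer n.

830

Without fpc, n₀ = s²/D = 136/0.162 = 839.5062.
With fpc, (1 − n/N)·s²/n ≤ D requires n ≥ n₀/(1 + n₀/N) = 839.5062/(1 + 839.5062/66898) = 829.1018.
Rounding up, n = 830.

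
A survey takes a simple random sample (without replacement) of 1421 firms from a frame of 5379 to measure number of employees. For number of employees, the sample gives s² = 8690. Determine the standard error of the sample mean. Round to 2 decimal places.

2.12

Under SRS without replacement, Var(ȳ) = (1 − f)·s²/n with f = n/N = 1421/5379 = 0.26417550.
Var(ȳ) = (1 − 0.26417550)·8690/1421 = 0.73582450·6.1154117 = 4.4998698.
SE(ȳ) = √(4.4998698) = 2.12.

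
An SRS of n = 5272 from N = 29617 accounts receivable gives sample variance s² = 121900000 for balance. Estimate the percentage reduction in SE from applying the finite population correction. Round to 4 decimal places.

f = n/N = 5272/29617 = 0.17800588.
SE_no-fpc = √(s²/n) = 152.05971; SE_fpc = √((1−f)s²/n) = 137.86325.
Ratio = √(1−f) = 0.90663892. Reduction = 100·(1 − 0.90663892) = 9.3361%.

9.3361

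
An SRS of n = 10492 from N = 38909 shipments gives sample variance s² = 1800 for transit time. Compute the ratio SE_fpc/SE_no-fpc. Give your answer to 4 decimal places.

0.8546

f = n/N = 10492/38909 = 0.26965484.
SE_no-fpc = √(s²/n) = 0.41419716; SE_fpc = √((1−f)s²/n) = 0.35397386.
Ratio = √(1−f) = 0.85460234.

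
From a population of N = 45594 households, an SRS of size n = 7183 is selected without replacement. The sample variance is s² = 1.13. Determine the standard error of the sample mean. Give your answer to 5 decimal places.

Under SRS without replacement, Var(ȳ) = (1 − f)·s²/n with f = n/N = 7183/45594 = 0.15754266.
Var(ȳ) = (1 − 0.15754266)·1.13/7183 = 0.84245734·1.5731588 × 10^-4 = 1.3253192 × 10^-4.
SE(ȳ) = √(1.3253192 × 10^-4) = 0.01151.

0.01151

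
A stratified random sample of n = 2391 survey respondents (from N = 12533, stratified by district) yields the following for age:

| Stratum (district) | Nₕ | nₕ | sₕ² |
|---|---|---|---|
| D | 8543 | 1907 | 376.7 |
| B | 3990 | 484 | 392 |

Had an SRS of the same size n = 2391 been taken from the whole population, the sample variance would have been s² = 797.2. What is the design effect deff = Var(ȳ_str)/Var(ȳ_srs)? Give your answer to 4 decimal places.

Var(ȳ_str) = Σ Wₕ²(1−fₕ)sₕ²/nₕ with Wₕ = Nₕ/12533:
  D: (8543/12533)²·(1−1907/8543)·376.7/1907 = 0.071293778
  B: (3990/12533)²·(1−484/3990)·392/484 = 0.072129917
  → Var(ȳ_str) = 0.1434237.
Var(ȳ_srs) = (1 − 2391/12533)·797.2/2391 = 0.26980891.
deff = 0.1434237 / 0.26980891 = 0.5316.

0.5316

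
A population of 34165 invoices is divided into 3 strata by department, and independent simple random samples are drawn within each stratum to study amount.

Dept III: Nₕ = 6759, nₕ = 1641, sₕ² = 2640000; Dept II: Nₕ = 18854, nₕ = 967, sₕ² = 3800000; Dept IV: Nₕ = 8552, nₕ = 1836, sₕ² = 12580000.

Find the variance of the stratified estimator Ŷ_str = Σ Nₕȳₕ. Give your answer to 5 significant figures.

1.7744 × 10^12

Var(Ŷ_str) = Σₕ Nₕ²(1 − fₕ)sₕ²/nₕ.
Dept III: 6759²·(1 − 1641/6759)·2640000/1641 = 5.5651654 × 10^10.
Dept II: 18854²·(1 − 967/18854)·3800000/967 = 1.325251 × 10^12.
Dept IV: 8552²·(1 − 1836/8552)·12580000/1836 = 3.935377 × 10^11.
Sum = 1.7744404 × 10^12.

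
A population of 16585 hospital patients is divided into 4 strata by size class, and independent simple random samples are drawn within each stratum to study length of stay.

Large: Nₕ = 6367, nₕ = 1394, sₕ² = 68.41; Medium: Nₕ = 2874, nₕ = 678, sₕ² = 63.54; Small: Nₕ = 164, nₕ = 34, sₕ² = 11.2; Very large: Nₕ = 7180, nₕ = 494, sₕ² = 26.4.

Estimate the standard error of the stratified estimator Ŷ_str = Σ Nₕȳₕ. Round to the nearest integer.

Var(Ŷ_str) = Σₕ Nₕ²(1 − fₕ)sₕ²/nₕ.
Large: 6367²·(1 − 1394/6367)·68.41/1394 = 1.5538537 × 10^6.
Medium: 2874²·(1 − 678/2874)·63.54/678 = 591475.3.
Small: 164²·(1 − 34/164)·11.2/34 = 7023.0588.
Very large: 7180²·(1 − 494/7180)·26.4/494 = 2.565475 × 10^6.
Sum = 4.7178271 × 10^6.
SE = √(4.7178271 × 10^6) = 2172.

2172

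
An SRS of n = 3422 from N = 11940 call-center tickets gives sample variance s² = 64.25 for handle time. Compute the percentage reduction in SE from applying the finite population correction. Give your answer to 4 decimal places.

f = n/N = 3422/11940 = 0.28659966.
SE_no-fpc = √(s²/n) = 0.13702398; SE_fpc = √((1−f)s²/n) = 0.1157346.
Ratio = √(1−f) = 0.84463029. Reduction = 100·(1 − 0.84463029) = 15.5370%.

15.5370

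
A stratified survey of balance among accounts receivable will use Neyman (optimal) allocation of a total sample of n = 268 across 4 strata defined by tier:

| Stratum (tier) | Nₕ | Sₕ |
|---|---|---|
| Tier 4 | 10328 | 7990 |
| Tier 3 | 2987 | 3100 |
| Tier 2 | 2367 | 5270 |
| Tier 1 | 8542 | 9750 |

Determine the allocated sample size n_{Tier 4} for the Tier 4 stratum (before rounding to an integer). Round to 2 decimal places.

Neyman allocation: nₕ = n·NₕSₕ / Σⱼ NⱼSⱼ.
Σ NⱼSⱼ = 10328·7990 + 2987·3100 + 2367·5270 + 8542·9750 = 1.8753901 × 10^8.
n_{Tier 4} = 268·10328·7990 / (1.8753901 × 10^8) = 117.93.

117.93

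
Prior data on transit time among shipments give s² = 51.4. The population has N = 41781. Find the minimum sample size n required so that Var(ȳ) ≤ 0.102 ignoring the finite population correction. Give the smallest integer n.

Without fpc, n₀ = s²/D = 51.4/0.102 = 503.9216.
Rounding up, n = 504.

504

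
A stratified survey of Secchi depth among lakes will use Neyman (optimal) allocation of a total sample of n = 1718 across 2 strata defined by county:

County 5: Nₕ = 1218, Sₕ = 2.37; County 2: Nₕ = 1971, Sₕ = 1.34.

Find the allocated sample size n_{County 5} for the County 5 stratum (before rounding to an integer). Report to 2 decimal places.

897.15

Neyman allocation: nₕ = n·NₕSₕ / Σⱼ NⱼSⱼ.
Σ NⱼSⱼ = 1218·2.37 + 1971·1.34 = 5527.8.
n_{County 5} = 1718·1218·2.37 / 5527.8 = 897.15.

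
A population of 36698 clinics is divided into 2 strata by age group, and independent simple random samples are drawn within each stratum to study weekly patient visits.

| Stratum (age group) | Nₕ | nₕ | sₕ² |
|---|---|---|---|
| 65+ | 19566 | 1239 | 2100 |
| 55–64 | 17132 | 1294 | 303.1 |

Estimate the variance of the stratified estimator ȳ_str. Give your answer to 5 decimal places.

Var(ȳ_str) = Σₕ Wₕ²(1 − fₕ)sₕ²/nₕ with Wₕ = Nₕ/N, N = 36698.
65+: Wₕ = 0.53316257; term = 0.53316257²·(1 − 0.06332413)·2100/1239 = 0.45129095.
55–64: Wₕ = 0.46683743; term = 0.46683743²·(1 − 0.07553117)·303.1/1294 = 0.047192749.
Sum = 0.4984837.

0.49848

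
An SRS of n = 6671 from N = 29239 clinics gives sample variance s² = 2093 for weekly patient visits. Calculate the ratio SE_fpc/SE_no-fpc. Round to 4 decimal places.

f = n/N = 6671/29239 = 0.22815418.
SE_no-fpc = √(s²/n) = 0.5601304; SE_fpc = √((1−f)s²/n) = 0.4921012.
Ratio = √(1−f) = 0.87854756.

0.8785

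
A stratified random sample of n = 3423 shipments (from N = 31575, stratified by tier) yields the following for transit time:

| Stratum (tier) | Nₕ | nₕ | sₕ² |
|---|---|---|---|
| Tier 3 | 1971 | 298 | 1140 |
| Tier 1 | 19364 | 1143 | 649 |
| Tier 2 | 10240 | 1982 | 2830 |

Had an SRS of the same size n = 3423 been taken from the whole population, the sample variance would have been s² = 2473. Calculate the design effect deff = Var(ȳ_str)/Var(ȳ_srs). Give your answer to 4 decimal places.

Var(ȳ_str) = Σ Wₕ²(1−fₕ)sₕ²/nₕ with Wₕ = Nₕ/31575:
  Tier 3: (1971/31575)²·(1−298/1971)·1140/298 = 0.012652736
  Tier 1: (19364/31575)²·(1−1143/19364)·649/1143 = 0.20094584
  Tier 2: (10240/31575)²·(1−1982/10240)·2830/1982 = 0.12110746
  → Var(ȳ_str) = 0.33470604.
Var(ȳ_srs) = (1 − 3423/31575)·2473/3423 = 0.64414422.
deff = 0.33470604 / 0.64414422 = 0.5196.

0.5196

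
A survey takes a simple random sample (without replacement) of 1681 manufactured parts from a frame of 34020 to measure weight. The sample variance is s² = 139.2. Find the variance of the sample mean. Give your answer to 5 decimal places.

Under SRS without replacement, Var(ȳ) = (1 − f)·s²/n with f = n/N = 1681/34020 = 0.04941211.
Var(ȳ) = (1 − 0.04941211)·139.2/1681 = 0.95058789·0.082807852 = 0.078716142.

0.07872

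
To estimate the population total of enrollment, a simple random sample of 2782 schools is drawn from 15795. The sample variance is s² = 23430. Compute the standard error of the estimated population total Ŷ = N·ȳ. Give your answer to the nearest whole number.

Var(Ŷ) = N²·Var(ȳ) = N²·(1 − n/N)·s²/n.
f = 2782/15795 = 0.17613169; Var(ȳ) = 0.82386831·23430/2782 = 6.9386177.
Var(Ŷ) = 15795² · 6.9386177 = 1.7310604 × 10^9.
SE(Ŷ) = √(1.7310604 × 10^9) = 41606.

41606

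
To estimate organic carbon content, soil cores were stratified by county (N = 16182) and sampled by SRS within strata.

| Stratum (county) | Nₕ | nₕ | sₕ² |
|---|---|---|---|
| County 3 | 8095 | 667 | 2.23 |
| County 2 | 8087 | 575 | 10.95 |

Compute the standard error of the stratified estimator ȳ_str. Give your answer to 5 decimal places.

Var(ȳ_str) = Σₕ Wₕ²(1 − fₕ)sₕ²/nₕ with Wₕ = Nₕ/N, N = 16182.
County 3: Wₕ = 0.50024719; term = 0.50024719²·(1 − 0.08239654)·2.23/667 = 7.6772094 × 10^-4.
County 2: Wₕ = 0.49975281; term = 0.49975281²·(1 − 0.07110177)·10.95/575 = 0.0044179918.
Sum = 0.0051857127.
SE = √(0.0051857127) = 0.07201.

0.07201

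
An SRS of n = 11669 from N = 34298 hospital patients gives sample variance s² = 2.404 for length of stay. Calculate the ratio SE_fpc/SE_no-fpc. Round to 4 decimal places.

0.8123

f = n/N = 11669/34298 = 0.34022392.
SE_no-fpc = √(s²/n) = 0.014353255; SE_fpc = √((1−f)s²/n) = 0.011658662.
Ratio = √(1−f) = 0.81226602.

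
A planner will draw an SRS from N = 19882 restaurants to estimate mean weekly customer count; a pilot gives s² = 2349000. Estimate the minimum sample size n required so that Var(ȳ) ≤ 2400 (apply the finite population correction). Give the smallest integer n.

Without fpc, n₀ = s²/D = 2349000/2400 = 978.7500.
With fpc, (1 − n/N)·s²/n ≤ D requires n ≥ n₀/(1 + n₀/N) = 978.7500/(1 + 978.7500/19882) = 932.8288.
Rounding up, n = 933.

933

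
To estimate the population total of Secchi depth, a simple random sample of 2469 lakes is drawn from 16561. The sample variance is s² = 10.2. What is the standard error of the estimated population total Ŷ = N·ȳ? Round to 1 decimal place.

981.9

Var(Ŷ) = N²·Var(ȳ) = N²·(1 − n/N)·s²/n.
f = 2469/16561 = 0.14908520; Var(ȳ) = 0.85091480·10.2/2469 = 0.0035153224.
Var(Ŷ) = 16561² · 0.0035153224 = 964135.95.
SE(Ŷ) = √(964135.95) = 981.9.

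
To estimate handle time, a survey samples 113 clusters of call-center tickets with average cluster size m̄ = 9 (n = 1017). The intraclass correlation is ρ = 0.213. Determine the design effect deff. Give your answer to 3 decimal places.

deff = 1 + (9 − 1)·0.213 = 1 + 1.704 = 2.704.

2.704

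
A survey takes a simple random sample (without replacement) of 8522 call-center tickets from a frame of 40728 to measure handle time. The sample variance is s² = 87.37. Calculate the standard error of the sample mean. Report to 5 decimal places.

0.09004

Under SRS without replacement, Var(ȳ) = (1 − f)·s²/n with f = n/N = 8522/40728 = 0.20924180.
Var(ȳ) = (1 − 0.20924180)·87.37/8522 = 0.79075820·0.010252288 = 0.008107081.
SE(ȳ) = √(0.008107081) = 0.09004.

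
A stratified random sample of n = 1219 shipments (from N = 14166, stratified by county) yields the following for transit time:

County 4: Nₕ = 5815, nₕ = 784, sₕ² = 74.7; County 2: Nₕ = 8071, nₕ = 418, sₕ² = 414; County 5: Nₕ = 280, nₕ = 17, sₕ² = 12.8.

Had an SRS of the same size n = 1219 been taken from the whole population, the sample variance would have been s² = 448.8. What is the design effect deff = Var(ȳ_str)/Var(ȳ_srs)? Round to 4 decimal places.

0.9481

Var(ȳ_str) = Σ Wₕ²(1−fₕ)sₕ²/nₕ with Wₕ = Nₕ/14166:
  County 4: (5815/14166)²·(1−784/5815)·74.7/784 = 0.013890379
  County 2: (8071/14166)²·(1−418/8071)·414/418 = 0.30485172
  County 5: (280/14166)²·(1−17/280)·12.8/17 = 2.7629966 × 10^-4
  → Var(ȳ_str) = 0.3190184.
Var(ȳ_srs) = (1 − 1219/14166)·448.8/1219 = 0.33648914.
deff = 0.3190184 / 0.33648914 = 0.9481.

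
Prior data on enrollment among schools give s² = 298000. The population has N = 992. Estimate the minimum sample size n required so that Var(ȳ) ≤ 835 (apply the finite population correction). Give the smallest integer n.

263

Without fpc, n₀ = s²/D = 298000/835 = 356.8862.
With fpc, (1 − n/N)·s²/n ≤ D requires n ≥ n₀/(1 + n₀/N) = 356.8862/(1 + 356.8862/992) = 262.4618.
Rounding up, n = 263.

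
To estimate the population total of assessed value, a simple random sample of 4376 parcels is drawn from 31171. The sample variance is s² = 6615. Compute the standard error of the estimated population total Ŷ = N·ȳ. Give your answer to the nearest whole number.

Var(Ŷ) = N²·Var(ȳ) = N²·(1 − n/N)·s²/n.
f = 4376/31171 = 0.14038690; Var(ȳ) = 0.85961310·6615/4376 = 1.299438.
Var(Ŷ) = 31171² · 1.299438 = 1.2625746 × 10^9.
SE(Ŷ) = √(1.2625746 × 10^9) = 35533.

35533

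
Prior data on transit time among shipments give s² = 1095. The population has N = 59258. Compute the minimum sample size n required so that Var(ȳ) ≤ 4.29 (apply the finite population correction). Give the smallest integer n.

255

Without fpc, n₀ = s²/D = 1095/4.29 = 255.2448.
With fpc, (1 − n/N)·s²/n ≤ D requires n ≥ n₀/(1 + n₀/N) = 255.2448/(1 + 255.2448/59258) = 254.1501.
Rounding up, n = 255.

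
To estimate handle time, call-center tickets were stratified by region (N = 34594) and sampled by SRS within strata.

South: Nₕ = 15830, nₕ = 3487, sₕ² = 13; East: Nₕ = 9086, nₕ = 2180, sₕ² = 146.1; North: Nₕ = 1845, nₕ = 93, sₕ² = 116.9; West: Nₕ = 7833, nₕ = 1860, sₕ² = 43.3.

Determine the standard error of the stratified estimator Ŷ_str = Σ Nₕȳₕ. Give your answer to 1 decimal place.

3175.8

Var(Ŷ_str) = Σₕ Nₕ²(1 − fₕ)sₕ²/nₕ.
South: 15830²·(1 − 3487/15830)·13/3487 = 728438.76.
East: 9086²·(1 − 2180/9086)·146.1/2180 = 4.2052617 × 10^6.
North: 1845²·(1 − 93/1845)·116.9/93 = 4.0631423 × 10^6.
West: 7833²·(1 − 1860/7833)·43.3/1860 = 1.0891698 × 10^6.
Sum = 1.0086013 × 10^7.
SE = √(1.0086013 × 10^7) = 3175.8.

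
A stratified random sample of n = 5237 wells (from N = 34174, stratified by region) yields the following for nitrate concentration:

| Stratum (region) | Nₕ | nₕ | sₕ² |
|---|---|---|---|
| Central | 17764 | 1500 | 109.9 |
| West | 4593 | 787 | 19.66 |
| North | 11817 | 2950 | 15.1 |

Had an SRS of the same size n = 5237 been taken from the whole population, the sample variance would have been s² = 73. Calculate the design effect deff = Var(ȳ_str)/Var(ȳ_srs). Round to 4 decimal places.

Var(ȳ_str) = Σ Wₕ²(1−fₕ)sₕ²/nₕ with Wₕ = Nₕ/34174:
  Central: (17764/34174)²·(1−1500/17764)·109.9/1500 = 0.018125205
  West: (4593/34174)²·(1−787/4593)·19.66/787 = 3.7392317 × 10^-4
  North: (11817/34174)²·(1−2950/11817)·15.1/2950 = 4.5924797 × 10^-4
  → Var(ȳ_str) = 0.018958376.
Var(ȳ_srs) = (1 − 5237/34174)·73/5237 = 0.011803151.
deff = 0.018958376 / 0.011803151 = 1.6062.

1.6062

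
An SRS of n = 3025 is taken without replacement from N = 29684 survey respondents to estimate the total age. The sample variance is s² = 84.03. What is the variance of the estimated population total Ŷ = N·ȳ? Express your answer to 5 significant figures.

Var(Ŷ) = N²·Var(ȳ) = N²·(1 − n/N)·s²/n.
f = 3025/29684 = 0.10190675; Var(ȳ) = 0.89809325·84.03/3025 = 0.024947694.
Var(Ŷ) = 29684² · 0.024947694 = 2.1982407 × 10^7.

2.1982 × 10^7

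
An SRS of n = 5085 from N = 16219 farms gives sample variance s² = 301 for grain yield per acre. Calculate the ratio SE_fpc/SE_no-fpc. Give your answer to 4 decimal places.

f = n/N = 5085/16219 = 0.31352118.
SE_no-fpc = √(s²/n) = 0.24329757; SE_fpc = √((1−f)s²/n) = 0.20158181.
Ratio = √(1−f) = 0.82854017.

0.8285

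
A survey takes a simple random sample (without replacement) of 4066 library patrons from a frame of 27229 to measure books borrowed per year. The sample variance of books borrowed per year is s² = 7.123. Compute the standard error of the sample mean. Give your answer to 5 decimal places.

Under SRS without replacement, Var(ȳ) = (1 − f)·s²/n with f = n/N = 4066/27229 = 0.14932609.
Var(ȳ) = (1 − 0.14932609)·7.123/4066 = 0.85067391·0.0017518446 = 0.0014902485.
SE(ȳ) = √(0.0014902485) = 0.03860.

0.03860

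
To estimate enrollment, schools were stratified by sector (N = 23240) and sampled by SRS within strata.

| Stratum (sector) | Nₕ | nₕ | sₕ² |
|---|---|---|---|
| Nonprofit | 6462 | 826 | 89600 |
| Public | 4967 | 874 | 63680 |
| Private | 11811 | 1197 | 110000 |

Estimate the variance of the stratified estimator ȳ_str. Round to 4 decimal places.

31.3873

Var(ȳ_str) = Σₕ Wₕ²(1 − fₕ)sₕ²/nₕ with Wₕ = Nₕ/N, N = 23240.
Nonprofit: Wₕ = 0.27805508; term = 0.27805508²·(1 − 0.12782420)·89600/826 = 7.3146517.
Public: Wₕ = 0.21372633; term = 0.21372633²·(1 − 0.17596134)·63680/874 = 2.7425546.
Private: Wₕ = 0.50821859; term = 0.50821859²·(1 − 0.10134620)·110000/1197 = 21.330058.
Sum = 31.387264.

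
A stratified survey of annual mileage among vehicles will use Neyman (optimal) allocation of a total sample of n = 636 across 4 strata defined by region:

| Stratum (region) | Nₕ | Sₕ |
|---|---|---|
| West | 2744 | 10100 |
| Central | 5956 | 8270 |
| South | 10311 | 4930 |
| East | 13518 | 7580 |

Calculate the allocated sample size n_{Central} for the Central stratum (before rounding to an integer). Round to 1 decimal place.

Neyman allocation: nₕ = n·NₕSₕ / Σⱼ NⱼSⱼ.
Σ NⱼSⱼ = 2744·10100 + 5956·8270 + 10311·4930 + 13518·7580 = 2.3027019 × 10^8.
n_{Central} = 636·5956·8270 / (2.3027019 × 10^8) = 136.0.

136.0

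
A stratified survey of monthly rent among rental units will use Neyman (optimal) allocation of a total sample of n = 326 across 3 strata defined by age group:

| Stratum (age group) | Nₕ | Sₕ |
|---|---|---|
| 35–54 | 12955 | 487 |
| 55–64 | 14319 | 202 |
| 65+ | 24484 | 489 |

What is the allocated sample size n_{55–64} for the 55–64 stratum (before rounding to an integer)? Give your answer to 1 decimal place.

44.5

Neyman allocation: nₕ = n·NₕSₕ / Σⱼ NⱼSⱼ.
Σ NⱼSⱼ = 12955·487 + 14319·202 + 24484·489 = 2.1174199 × 10^7.
n_{55–64} = 326·14319·202 / (2.1174199 × 10^7) = 44.5.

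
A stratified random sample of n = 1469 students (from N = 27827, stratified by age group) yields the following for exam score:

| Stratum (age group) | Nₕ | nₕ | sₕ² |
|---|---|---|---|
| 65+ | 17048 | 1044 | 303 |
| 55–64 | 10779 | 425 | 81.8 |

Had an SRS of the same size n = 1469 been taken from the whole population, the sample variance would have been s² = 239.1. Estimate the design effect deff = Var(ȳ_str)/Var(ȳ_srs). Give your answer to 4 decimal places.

0.8432

Var(ȳ_str) = Σ Wₕ²(1−fₕ)sₕ²/nₕ with Wₕ = Nₕ/27827:
  65+: (17048/27827)²·(1−1044/17048)·303/1044 = 0.10226131
  55–64: (10779/27827)²·(1−425/10779)·81.8/425 = 0.027740752
  → Var(ȳ_str) = 0.13000206.
Var(ȳ_srs) = (1 − 1469/27827)·239.1/1469 = 0.15417141.
deff = 0.13000206 / 0.15417141 = 0.8432.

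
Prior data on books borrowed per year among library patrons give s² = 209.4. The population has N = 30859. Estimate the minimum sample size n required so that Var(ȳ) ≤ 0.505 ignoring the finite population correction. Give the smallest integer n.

Without fpc, n₀ = s²/D = 209.4/0.505 = 414.6535.
Rounding up, n = 415.

415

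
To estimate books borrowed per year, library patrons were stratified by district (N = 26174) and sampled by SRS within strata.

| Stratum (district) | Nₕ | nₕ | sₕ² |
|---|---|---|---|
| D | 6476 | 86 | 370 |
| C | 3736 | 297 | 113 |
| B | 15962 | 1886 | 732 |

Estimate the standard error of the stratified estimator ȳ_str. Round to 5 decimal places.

Var(ȳ_str) = Σₕ Wₕ²(1 − fₕ)sₕ²/nₕ with Wₕ = Nₕ/N, N = 26174.
D: Wₕ = 0.24742110; term = 0.24742110²·(1 − 0.01327980)·370/86 = 0.25987875.
C: Wₕ = 0.14273707; term = 0.14273707²·(1 − 0.07949679)·113/297 = 0.0071354414.
B: Wₕ = 0.60984183; term = 0.60984183²·(1 − 0.11815562)·732/1886 = 0.12729043.
Sum = 0.39430462.
SE = √(0.39430462) = 0.62794.

0.62794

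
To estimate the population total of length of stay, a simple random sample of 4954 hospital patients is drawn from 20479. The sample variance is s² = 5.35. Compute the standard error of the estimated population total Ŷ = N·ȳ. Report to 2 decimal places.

Var(Ŷ) = N²·Var(ȳ) = N²·(1 − n/N)·s²/n.
f = 4954/20479 = 0.24190634; Var(ȳ) = 0.75809366·5.35/4954 = 8.1869218 × 10^-4.
Var(Ŷ) = 20479² · (8.1869218 × 10^-4) = 343350.86.
SE(Ŷ) = √(343350.86) = 585.96.

585.96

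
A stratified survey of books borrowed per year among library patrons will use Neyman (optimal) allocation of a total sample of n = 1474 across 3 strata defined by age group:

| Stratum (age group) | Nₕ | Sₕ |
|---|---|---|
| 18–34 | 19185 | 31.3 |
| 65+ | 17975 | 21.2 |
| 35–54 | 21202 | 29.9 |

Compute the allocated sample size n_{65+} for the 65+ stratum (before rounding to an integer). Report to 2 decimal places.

Neyman allocation: nₕ = n·NₕSₕ / Σⱼ NⱼSⱼ.
Σ NⱼSⱼ = 19185·31.3 + 17975·21.2 + 21202·29.9 = 1.6155003 × 10^6.
n_{65+} = 1474·17975·21.2 / (1.6155003 × 10^6) = 347.69.

347.69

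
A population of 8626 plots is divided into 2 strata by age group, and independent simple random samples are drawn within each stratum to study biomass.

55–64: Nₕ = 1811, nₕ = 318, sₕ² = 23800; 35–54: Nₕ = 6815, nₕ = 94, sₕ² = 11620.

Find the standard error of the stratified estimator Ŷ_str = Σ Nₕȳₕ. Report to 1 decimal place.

Var(Ŷ_str) = Σₕ Nₕ²(1 − fₕ)sₕ²/nₕ.
55–64: 1811²·(1 − 318/1811)·23800/318 = 2.023616 × 10^8.
35–54: 6815²·(1 − 94/6815)·11620/94 = 5.6621064 × 10^9.
Sum = 5.864468 × 10^9.
SE = √(5.864468 × 10^9) = 76579.8.

76579.8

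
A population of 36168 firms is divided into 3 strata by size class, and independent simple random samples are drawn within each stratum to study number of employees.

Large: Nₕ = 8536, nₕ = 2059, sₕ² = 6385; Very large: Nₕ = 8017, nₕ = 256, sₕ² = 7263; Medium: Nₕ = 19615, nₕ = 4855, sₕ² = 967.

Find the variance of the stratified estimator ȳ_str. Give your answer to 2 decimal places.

1.52

Var(ȳ_str) = Σₕ Wₕ²(1 − fₕ)sₕ²/nₕ with Wₕ = Nₕ/N, N = 36168.
Large: Wₕ = 0.23600973; term = 0.23600973²·(1 − 0.24121368)·6385/2059 = 0.13106414.
Very large: Wₕ = 0.22166003; term = 0.22166003²·(1 − 0.03193214)·7263/256 = 1.3494496.
Medium: Wₕ = 0.54233024; term = 0.54233024²·(1 − 0.24751466)·967/4855 = 0.044082166.
Sum = 1.5245959.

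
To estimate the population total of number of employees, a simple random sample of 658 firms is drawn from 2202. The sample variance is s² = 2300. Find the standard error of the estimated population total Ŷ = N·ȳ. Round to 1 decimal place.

Var(Ŷ) = N²·Var(ȳ) = N²·(1 − n/N)·s²/n.
f = 658/2202 = 0.29881926; Var(ȳ) = 0.70118074·2300/658 = 2.4509357.
Var(Ŷ) = 2202² · 2.4509357 = 1.1884107 × 10^7.
SE(Ŷ) = √(1.1884107 × 10^7) = 3447.3.

3447.3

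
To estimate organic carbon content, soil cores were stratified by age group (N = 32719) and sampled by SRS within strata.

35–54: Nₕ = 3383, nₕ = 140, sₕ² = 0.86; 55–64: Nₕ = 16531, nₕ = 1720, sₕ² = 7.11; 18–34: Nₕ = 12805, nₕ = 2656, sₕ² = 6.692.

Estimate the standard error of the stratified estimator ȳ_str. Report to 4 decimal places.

Var(ȳ_str) = Σₕ Wₕ²(1 − fₕ)sₕ²/nₕ with Wₕ = Nₕ/N, N = 32719.
35–54: Wₕ = 0.10339558; term = 0.10339558²·(1 − 0.04138339)·0.86/140 = 6.2953419 × 10^-5.
55–64: Wₕ = 0.50524160; term = 0.50524160²·(1 − 0.10404694)·7.11/1720 = 9.4541964 × 10^-4.
18–34: Wₕ = 0.39136282; term = 0.39136282²·(1 − 0.20741898)·6.692/2656 = 3.0586561 × 10^-4.
Sum = 0.0013142387.
SE = √(0.0013142387) = 0.0363.

0.0363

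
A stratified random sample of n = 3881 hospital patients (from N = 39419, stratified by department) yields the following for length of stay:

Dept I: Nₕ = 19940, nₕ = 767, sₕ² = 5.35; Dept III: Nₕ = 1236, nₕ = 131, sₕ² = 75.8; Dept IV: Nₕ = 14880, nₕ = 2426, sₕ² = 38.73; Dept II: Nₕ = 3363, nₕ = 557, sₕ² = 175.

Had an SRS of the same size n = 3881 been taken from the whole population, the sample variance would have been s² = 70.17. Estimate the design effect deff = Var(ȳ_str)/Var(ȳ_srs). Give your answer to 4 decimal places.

Var(ȳ_str) = Σ Wₕ²(1−fₕ)sₕ²/nₕ with Wₕ = Nₕ/39419:
  Dept I: (19940/39419)²·(1−767/19940)·5.35/767 = 0.0017161784
  Dept III: (1236/39419)²·(1−131/1236)·75.8/131 = 5.0858957 × 10^-4
  Dept IV: (14880/39419)²·(1−2426/14880)·38.73/2426 = 0.0019039577
  Dept II: (3363/39419)²·(1−557/3363)·175/557 = 0.0019080343
  → Var(ȳ_str) = 0.00603676.
Var(ȳ_srs) = (1 − 3881/39419)·70.17/3881 = 0.016300286.
deff = 0.00603676 / 0.016300286 = 0.3703.

0.3703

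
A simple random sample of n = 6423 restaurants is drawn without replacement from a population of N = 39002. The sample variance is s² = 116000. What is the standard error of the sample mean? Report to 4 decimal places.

Under SRS without replacement, Var(ȳ) = (1 − f)·s²/n with f = n/N = 6423/39002 = 0.16468386.
Var(ȳ) = (1 − 0.16468386)·116000/6423 = 0.83531614·18.060097 = 15.08589.
SE(ȳ) = √(15.08589) = 3.8841.

3.8841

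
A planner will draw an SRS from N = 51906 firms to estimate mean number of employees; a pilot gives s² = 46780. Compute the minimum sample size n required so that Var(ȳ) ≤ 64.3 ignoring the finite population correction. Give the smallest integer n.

728

Without fpc, n₀ = s²/D = 46780/64.3 = 727.5272.
Rounding up, n = 728.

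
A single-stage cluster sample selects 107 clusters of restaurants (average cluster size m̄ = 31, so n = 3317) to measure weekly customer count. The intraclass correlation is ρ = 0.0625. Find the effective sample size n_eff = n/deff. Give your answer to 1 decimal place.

1153.7

deff = 1 + (31 − 1)·0.0625 = 1 + 1.875 = 2.875.
n_eff = 3317 / 2.875 = 1153.7.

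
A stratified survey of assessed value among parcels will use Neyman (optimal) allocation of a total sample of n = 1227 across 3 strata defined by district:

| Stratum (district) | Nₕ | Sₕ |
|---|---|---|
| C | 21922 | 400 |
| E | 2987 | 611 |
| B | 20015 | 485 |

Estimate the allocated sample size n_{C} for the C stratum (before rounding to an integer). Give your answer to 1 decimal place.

530.0

Neyman allocation: nₕ = n·NₕSₕ / Σⱼ NⱼSⱼ.
Σ NⱼSⱼ = 21922·400 + 2987·611 + 20015·485 = 2.0301132 × 10^7.
n_{C} = 1227·21922·400 / (2.0301132 × 10^7) = 530.0.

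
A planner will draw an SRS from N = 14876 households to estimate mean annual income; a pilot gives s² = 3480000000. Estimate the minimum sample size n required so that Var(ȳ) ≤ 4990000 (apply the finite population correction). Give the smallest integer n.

667

Without fpc, n₀ = s²/D = 3480000000/4990000 = 697.3948.
With fpc, (1 − n/N)·s²/n ≤ D requires n ≥ n₀/(1 + n₀/N) = 697.3948/(1 + 697.3948/14876) = 666.1646.
Rounding up, n = 667.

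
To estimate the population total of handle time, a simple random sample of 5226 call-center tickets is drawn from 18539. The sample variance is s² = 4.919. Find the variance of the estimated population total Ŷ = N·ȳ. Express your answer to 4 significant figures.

232300

Var(Ŷ) = N²·Var(ȳ) = N²·(1 − n/N)·s²/n.
f = 5226/18539 = 0.28189223; Var(ȳ) = 0.71810777·4.919/5226 = 6.7592272 × 10^-4.
Var(Ŷ) = 18539² · (6.7592272 × 10^-4) = 232310.94.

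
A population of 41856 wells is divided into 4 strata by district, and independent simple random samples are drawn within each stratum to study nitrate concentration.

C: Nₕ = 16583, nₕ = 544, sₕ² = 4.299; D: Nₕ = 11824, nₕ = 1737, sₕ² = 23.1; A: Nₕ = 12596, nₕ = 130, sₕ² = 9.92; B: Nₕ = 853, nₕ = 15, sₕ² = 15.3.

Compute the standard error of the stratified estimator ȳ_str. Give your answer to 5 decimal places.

0.09675

Var(ȳ_str) = Σₕ Wₕ²(1 − fₕ)sₕ²/nₕ with Wₕ = Nₕ/N, N = 41856.
C: Wₕ = 0.39619170; term = 0.39619170²·(1 − 0.03280468)·4.299/544 = 0.0011997575.
D: Wₕ = 0.28249235; term = 0.28249235²·(1 − 0.14690460)·23.1/1737 = 9.0536387 × 10^-4.
A: Wₕ = 0.30093654; term = 0.30093654²·(1 − 0.01032074)·9.92/130 = 0.0068393157.
B: Wₕ = 0.02037940; term = 0.02037940²·(1 − 0.01758499)·15.3/15 = 4.1617671 × 10^-4.
Sum = 0.0093606138.
SE = √(0.0093606138) = 0.09675.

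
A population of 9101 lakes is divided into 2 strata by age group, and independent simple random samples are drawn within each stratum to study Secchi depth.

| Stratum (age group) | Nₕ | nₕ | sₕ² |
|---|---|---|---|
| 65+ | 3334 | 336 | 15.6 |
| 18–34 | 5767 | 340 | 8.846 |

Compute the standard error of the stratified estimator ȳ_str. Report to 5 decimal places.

0.12423

Var(ȳ_str) = Σₕ Wₕ²(1 − fₕ)sₕ²/nₕ with Wₕ = Nₕ/N, N = 9101.
65+: Wₕ = 0.36633337; term = 0.36633337²·(1 − 0.10077984)·15.6/336 = 0.0056027896.
18–34: Wₕ = 0.63366663; term = 0.63366663²·(1 − 0.05895613)·8.846/340 = 0.0098310422.
Sum = 0.015433832.
SE = √(0.015433832) = 0.12423.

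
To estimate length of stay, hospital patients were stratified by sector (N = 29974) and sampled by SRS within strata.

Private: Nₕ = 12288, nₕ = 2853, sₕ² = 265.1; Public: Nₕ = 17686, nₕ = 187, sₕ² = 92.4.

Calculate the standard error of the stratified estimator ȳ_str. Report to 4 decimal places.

0.4268

Var(ȳ_str) = Σₕ Wₕ²(1 − fₕ)sₕ²/nₕ with Wₕ = Nₕ/N, N = 29974.
Private: Wₕ = 0.40995529; term = 0.40995529²·(1 − 0.23217773)·265.1/2853 = 0.01199062.
Public: Wₕ = 0.59004471; term = 0.59004471²·(1 − 0.01057333)·92.4/187 = 0.17020951.
Sum = 0.18220013.
SE = √(0.18220013) = 0.4268.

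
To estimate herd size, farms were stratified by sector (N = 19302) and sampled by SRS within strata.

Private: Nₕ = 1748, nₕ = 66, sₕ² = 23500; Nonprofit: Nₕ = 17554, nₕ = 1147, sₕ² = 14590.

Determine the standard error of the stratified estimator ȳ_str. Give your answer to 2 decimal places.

3.56

Var(ȳ_str) = Σₕ Wₕ²(1 − fₕ)sₕ²/nₕ with Wₕ = Nₕ/N, N = 19302.
Private: Wₕ = 0.09056056; term = 0.09056056²·(1 − 0.03775744)·23500/66 = 2.8098732.
Nonprofit: Wₕ = 0.90943944; term = 0.90943944²·(1 − 0.06534123)·14590/1147 = 9.8331468.
Sum = 12.64302.
SE = √(12.64302) = 3.56.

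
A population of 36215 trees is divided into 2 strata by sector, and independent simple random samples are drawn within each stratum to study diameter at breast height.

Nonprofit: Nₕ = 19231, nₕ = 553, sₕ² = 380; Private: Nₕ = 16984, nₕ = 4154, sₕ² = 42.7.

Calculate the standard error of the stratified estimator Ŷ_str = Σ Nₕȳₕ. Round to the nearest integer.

Var(Ŷ_str) = Σₕ Nₕ²(1 − fₕ)sₕ²/nₕ.
Nonprofit: 19231²·(1 − 553/19231)·380/553 = 2.4682589 × 10^8.
Private: 16984²·(1 − 4154/16984)·42.7/4154 = 2.2398969 × 10^6.
Sum = 2.4906579 × 10^8.
SE = √(2.4906579 × 10^8) = 15782.

15782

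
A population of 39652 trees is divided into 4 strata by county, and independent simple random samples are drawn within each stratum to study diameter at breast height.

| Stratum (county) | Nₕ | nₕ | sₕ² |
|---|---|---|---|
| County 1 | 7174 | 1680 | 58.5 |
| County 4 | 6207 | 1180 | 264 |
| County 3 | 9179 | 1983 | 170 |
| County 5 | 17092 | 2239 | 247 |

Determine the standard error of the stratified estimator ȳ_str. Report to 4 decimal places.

Var(ȳ_str) = Σₕ Wₕ²(1 − fₕ)sₕ²/nₕ with Wₕ = Nₕ/N, N = 39652.
County 1: Wₕ = 0.18092404; term = 0.18092404²·(1 − 0.23417898)·58.5/1680 = 8.7290387 × 10^-4.
County 4: Wₕ = 0.15653687; term = 0.15653687²·(1 − 0.19010794)·264/1180 = 0.0044399937.
County 3: Wₕ = 0.23148895; term = 0.23148895²·(1 − 0.21603661)·170/1983 = 0.0036014927.
County 5: Wₕ = 0.43105014; term = 0.43105014²·(1 − 0.13099696)·247/2239 = 0.017812289.
Sum = 0.026726679.
SE = √(0.026726679) = 0.1635.

0.1635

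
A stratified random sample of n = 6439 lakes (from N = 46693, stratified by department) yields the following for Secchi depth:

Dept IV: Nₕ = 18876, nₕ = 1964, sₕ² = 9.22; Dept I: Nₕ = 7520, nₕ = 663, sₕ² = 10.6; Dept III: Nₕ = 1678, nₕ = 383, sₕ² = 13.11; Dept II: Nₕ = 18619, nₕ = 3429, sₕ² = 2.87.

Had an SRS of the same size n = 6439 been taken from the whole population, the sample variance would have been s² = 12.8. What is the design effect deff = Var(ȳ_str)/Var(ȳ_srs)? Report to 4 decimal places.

0.7050

Var(ȳ_str) = Σ Wₕ²(1−fₕ)sₕ²/nₕ with Wₕ = Nₕ/46693:
  Dept IV: (18876/46693)²·(1−1964/18876)·9.22/1964 = 6.8737039 × 10^-4
  Dept I: (7520/46693)²·(1−663/7520)·10.6/663 = 3.7812968 × 10^-4
  Dept III: (1678/46693)²·(1−383/1678)·13.11/383 = 3.4116313 × 10^-5
  Dept II: (18619/46693)²·(1−3429/18619)·2.87/3429 = 1.0857379 × 10^-4
  → Var(ȳ_str) = 0.0012081902.
Var(ȳ_srs) = (1 − 6439/46693)·12.8/6439 = 0.0017137553.
deff = 0.0012081902 / 0.0017137553 = 0.7050.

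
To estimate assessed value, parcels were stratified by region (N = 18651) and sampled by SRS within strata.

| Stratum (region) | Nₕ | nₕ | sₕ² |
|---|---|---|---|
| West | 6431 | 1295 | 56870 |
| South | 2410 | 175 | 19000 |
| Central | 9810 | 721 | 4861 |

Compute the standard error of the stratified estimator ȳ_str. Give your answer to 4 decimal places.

Var(ȳ_str) = Σₕ Wₕ²(1 − fₕ)sₕ²/nₕ with Wₕ = Nₕ/N, N = 18651.
West: Wₕ = 0.34480725; term = 0.34480725²·(1 − 0.20136837)·56870/1295 = 4.1697761.
South: Wₕ = 0.12921559; term = 0.12921559²·(1 − 0.07261411)·19000/175 = 1.6811477.
Central: Wₕ = 0.52597716; term = 0.52597716²·(1 − 0.07349643)·4861/721 = 1.7281094.
Sum = 7.5790332.
SE = √(7.5790332) = 2.7530.

2.7530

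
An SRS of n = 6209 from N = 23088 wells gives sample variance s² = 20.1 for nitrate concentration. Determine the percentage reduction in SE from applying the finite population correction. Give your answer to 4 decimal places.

14.4972

f = n/N = 6209/23088 = 0.26892758.
SE_no-fpc = √(s²/n) = 0.056896716; SE_fpc = √((1−f)s²/n) = 0.04864827.
Ratio = √(1−f) = 0.85502773. Reduction = 100·(1 − 0.85502773) = 14.4972%.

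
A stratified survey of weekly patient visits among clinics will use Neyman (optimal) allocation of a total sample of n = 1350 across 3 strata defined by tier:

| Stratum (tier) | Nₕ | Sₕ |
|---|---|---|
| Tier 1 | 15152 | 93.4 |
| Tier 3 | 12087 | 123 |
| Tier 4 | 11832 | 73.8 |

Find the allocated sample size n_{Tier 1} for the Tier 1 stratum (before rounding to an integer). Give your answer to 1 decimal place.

Neyman allocation: nₕ = n·NₕSₕ / Σⱼ NⱼSⱼ.
Σ NⱼSⱼ = 15152·93.4 + 12087·123 + 11832·73.8 = 3.7750994 × 10^6.
n_{Tier 1} = 1350·15152·93.4 / (3.7750994 × 10^6) = 506.1.

506.1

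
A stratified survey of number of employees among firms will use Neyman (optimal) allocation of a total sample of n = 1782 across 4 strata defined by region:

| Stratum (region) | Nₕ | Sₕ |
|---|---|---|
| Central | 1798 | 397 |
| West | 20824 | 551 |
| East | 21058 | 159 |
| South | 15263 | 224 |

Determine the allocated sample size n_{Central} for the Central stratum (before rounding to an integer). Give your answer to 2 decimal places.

Neyman allocation: nₕ = n·NₕSₕ / Σⱼ NⱼSⱼ.
Σ NⱼSⱼ = 1798·397 + 20824·551 + 21058·159 + 15263·224 = 1.8954964 × 10^7.
n_{Central} = 1782·1798·397 / (1.8954964 × 10^7) = 67.11.

67.11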